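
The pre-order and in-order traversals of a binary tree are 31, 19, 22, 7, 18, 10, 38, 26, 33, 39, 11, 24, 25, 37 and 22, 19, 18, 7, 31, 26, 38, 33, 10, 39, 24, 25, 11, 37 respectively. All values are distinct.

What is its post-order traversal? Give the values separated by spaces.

The first element of pre-order is the root; it splits in-order into left and right subtrees.
Root 31: left subtree has 4 nodes {22, 19, 18, 7}, right has 9 {26, 38, 33, 10, 39, 24, 25, 11, 37}.
  Root 19: left subtree has 1 node {22}, right has 2 {18, 7}.
    Root 7: left subtree has 1 node {18}, right has 0 { }.
  Root 10: left subtree has 3 nodes {26, 38, 33}, right has 5 {39, 24, 25, 11, 37}.
    Root 38: left subtree has 1 node {26}, right has 1 {33}.
    Root 39: left subtree has 0 nodes { }, right has 4 {24, 25, 11, 37}.
      Root 11: left subtree has 2 nodes {24, 25}, right has 1 {37}.
        Root 24: left subtree has 0 nodes { }, right has 1 {25}.

22 18 7 19 26 33 38 25 24 37 11 39 10 31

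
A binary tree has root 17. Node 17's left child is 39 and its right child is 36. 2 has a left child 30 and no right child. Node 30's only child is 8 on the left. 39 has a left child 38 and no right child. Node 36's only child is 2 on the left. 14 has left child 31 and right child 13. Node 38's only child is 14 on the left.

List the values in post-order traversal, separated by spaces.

31 13 14 38 39 8 30 2 36 17

Post-order visits the left subtree, then the right subtree, then the node.
At 17: go left to 39.
  At 39: go left to 38.
    At 38: go left to 14.
      At 14: go left to 31.
        31 is a leaf — visit 31.
      At 14: go right to 13.
        13 is a leaf — visit 13.
      Visit 14.
    At 38: no right child.
    Visit 38.
  At 39: no right child.
  Visit 39.
At 17: go right to 36.
  At 36: go left to 2.
    At 2: go left to 30.
      At 30: go left to 8.
        8 is a leaf — visit 8.
      At 30: no right child.
      Visit 30.
    At 2: no right child.
    Visit 2.
  At 36: no right child.
  Visit 36.
Visit 17.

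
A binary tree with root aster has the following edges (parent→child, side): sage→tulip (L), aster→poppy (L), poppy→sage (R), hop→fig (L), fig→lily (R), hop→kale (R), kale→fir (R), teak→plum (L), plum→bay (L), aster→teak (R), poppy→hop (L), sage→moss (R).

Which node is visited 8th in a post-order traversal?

sage

Post-order visits the left subtree, then the right subtree, then the node.
At aster: go left to poppy.
  At poppy: go left to hop.
    At hop: go left to fig.
      At fig: no left child.
      At fig: go right to lily.
        lily is a leaf — visit lily.
      Visit fig.
    At hop: go right to kale.
      At kale: no left child.
      At kale: go right to fir.
        fir is a leaf — visit fir.
      Visit kale.
    Visit hop.
  At poppy: go right to sage.
    At sage: go left to tulip.
      tulip is a leaf — visit tulip.
    At sage: go right to moss.
      moss is a leaf — visit moss.
    Visit sage.
  Visit poppy.
At aster: go right to teak.
  At teak: go left to plum.
    At plum: go left to bay.
      bay is a leaf — visit bay.
    At plum: no right child.
    Visit plum.
  At teak: no right child.
  Visit teak.
Visit aster.
Full post-order sequence: lily, fig, fir, kale, hop, tulip, moss, sage, poppy, bay, plum, teak, aster.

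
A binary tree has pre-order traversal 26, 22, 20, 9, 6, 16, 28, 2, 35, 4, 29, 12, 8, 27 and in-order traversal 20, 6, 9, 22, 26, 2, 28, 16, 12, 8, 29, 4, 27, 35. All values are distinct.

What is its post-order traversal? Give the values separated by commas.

6, 9, 20, 22, 2, 28, 8, 12, 29, 27, 4, 35, 16, 26

The first element of pre-order is the root; it splits in-order into left and right subtrees.
Root 26: left subtree has 4 nodes {20, 6, 9, 22}, right has 9 {2, 28, 16, 12, 8, 29, 4, 27, 35}.
  Root 22: left subtree has 3 nodes {20, 6, 9}, right has 0 { }.
    Root 20: left subtree has 0 nodes { }, right has 2 {6, 9}.
      Root 9: left subtree has 1 node {6}, right has 0 { }.
  Root 16: left subtree has 2 nodes {2, 28}, right has 6 {12, 8, 29, 4, 27, 35}.
    Root 28: left subtree has 1 node {2}, right has 0 { }.
    Root 35: left subtree has 5 nodes {12, 8, 29, 4, 27}, right has 0 { }.
      Root 4: left subtree has 3 nodes {12, 8, 29}, right has 1 {27}.
        Root 29: left subtree has 2 nodes {12, 8}, right has 0 { }.
          Root 12: left subtree has 0 nodes { }, right has 1 {8}.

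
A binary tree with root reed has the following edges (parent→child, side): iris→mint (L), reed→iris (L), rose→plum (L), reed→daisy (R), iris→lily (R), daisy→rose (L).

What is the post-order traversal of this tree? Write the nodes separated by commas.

Post-order visits the left subtree, then the right subtree, then the node.
At reed: go left to iris.
  At iris: go left to mint.
    mint is a leaf — visit mint.
  At iris: go right to lily.
    lily is a leaf — visit lily.
  Visit iris.
At reed: go right to daisy.
  At daisy: go left to rose.
    At rose: go left to plum.
      plum is a leaf — visit plum.
    At rose: no right child.
    Visit rose.
  At daisy: no right child.
  Visit daisy.
Visit reed.

mint, lily, iris, plum, rose, daisy, reed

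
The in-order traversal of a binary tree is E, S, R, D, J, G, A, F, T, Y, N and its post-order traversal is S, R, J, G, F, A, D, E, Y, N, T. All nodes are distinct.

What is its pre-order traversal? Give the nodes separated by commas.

The last element of post-order is the root; it splits in-order into left and right subtrees.
Root T: left subtree has 8 nodes {E, S, R, D, J, G, A, F}, right has 2 {Y, N}.
  Root E: left subtree has 0 nodes { }, right has 7 {S, R, D, J, G, A, F}.
    Root D: left subtree has 2 nodes {S, R}, right has 4 {J, G, A, F}.
      Root R: left subtree has 1 node {S}, right has 0 { }.
      Root A: left subtree has 2 nodes {J, G}, right has 1 {F}.
        Root G: left subtree has 1 node {J}, right has 0 { }.
  Root N: left subtree has 1 node {Y}, right has 0 { }.

T, E, D, R, S, A, G, J, F, N, Y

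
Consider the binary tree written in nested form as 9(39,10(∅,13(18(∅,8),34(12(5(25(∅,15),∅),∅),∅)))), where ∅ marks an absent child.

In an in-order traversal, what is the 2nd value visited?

9

In-order visits the left subtree, then the node, then the right subtree.
At 9: go left to 39.
  39 is a leaf — visit 39.
Visit 9.
At 9: go right to 10.
  At 10: no left child.
  Visit 10.
  At 10: go right to 13.
    At 13: go left to 18.
      At 18: no left child.
      Visit 18.
      At 18: go right to 8.
        8 is a leaf — visit 8.
    Visit 13.
    At 13: go right to 34.
      At 34: go left to 12.
        At 12: go left to 5.
          At 5: go left to 25.
            At 25: no left child.
            Visit 25.
            At 25: go right to 15.
              15 is a leaf — visit 15.
          Visit 5.
          At 5: no right child.
        Visit 12.
        At 12: no right child.
      Visit 34.
      At 34: no right child.
Full in-order sequence: 39, 9, 10, 18, 8, 13, 25, 15, 5, 12, 34.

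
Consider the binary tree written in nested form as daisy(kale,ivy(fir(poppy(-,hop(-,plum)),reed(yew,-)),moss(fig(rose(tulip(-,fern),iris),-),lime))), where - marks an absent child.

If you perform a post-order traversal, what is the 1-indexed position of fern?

Post-order visits the left subtree, then the right subtree, then the node.
At daisy: go left to kale.
  kale is a leaf — visit kale.
At daisy: go right to ivy.
  At ivy: go left to fir.
    At fir: go left to poppy.
      At poppy: no left child.
      At poppy: go right to hop.
        At hop: no left child.
        At hop: go right to plum.
          plum is a leaf — visit plum.
        Visit hop.
      Visit poppy.
    At fir: go right to reed.
      At reed: go left to yew.
        yew is a leaf — visit yew.
      At reed: no right child.
      Visit reed.
    Visit fir.
  At ivy: go right to moss.
    At moss: go left to fig.
      At fig: go left to rose.
        At rose: go left to tulip.
          At tulip: no left child.
          At tulip: go right to fern.
            fern is a leaf — visit fern.
          Visit tulip.
        At rose: go right to iris.
          iris is a leaf — visit iris.
        Visit rose.
      At fig: no right child.
      Visit fig.
    At moss: go right to lime.
      lime is a leaf — visit lime.
    Visit moss.
  Visit ivy.
Visit daisy.
Full post-order sequence: kale, plum, hop, poppy, yew, reed, fir, fern, tulip, iris, rose, fig, lime, moss, ivy, daisy.

8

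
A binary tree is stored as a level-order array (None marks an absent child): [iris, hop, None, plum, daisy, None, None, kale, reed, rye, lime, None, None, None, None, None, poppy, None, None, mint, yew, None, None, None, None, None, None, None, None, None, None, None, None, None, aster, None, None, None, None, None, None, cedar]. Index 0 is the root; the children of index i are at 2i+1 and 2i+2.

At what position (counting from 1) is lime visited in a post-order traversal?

Post-order visits the left subtree, then the right subtree, then the node.
At iris: go left to hop.
  At hop: go left to plum.
    At plum: go left to kale.
      At kale: no left child.
      At kale: go right to poppy.
        At poppy: no left child.
        At poppy: go right to aster.
          aster is a leaf — visit aster.
        Visit poppy.
      Visit kale.
    At plum: go right to reed.
      reed is a leaf — visit reed.
    Visit plum.
  At hop: go right to daisy.
    At daisy: go left to rye.
      At rye: go left to mint.
        mint is a leaf — visit mint.
      At rye: go right to yew.
        At yew: go left to cedar.
          cedar is a leaf — visit cedar.
        At yew: no right child.
        Visit yew.
      Visit rye.
    At daisy: go right to lime.
      lime is a leaf — visit lime.
    Visit daisy.
  Visit hop.
At iris: no right child.
Visit iris.
Full post-order sequence: aster, poppy, kale, reed, plum, mint, cedar, yew, rye, lime, daisy, hop, iris.

10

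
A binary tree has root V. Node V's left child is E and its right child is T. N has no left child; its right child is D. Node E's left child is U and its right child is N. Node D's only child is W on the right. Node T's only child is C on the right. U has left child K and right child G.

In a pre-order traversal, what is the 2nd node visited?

E

Pre-order visits the node, then its left subtree, then its right subtree.
Visit V.
At V: go left to E.
  Visit E.
  At E: go left to U.
    Visit U.
    At U: go left to K.
      K is a leaf — visit K.
    At U: go right to G.
      G is a leaf — visit G.
  At E: go right to N.
    Visit N.
    At N: no left child.
    At N: go right to D.
      Visit D.
      At D: no left child.
      At D: go right to W.
        W is a leaf — visit W.
At V: go right to T.
  Visit T.
  At T: no left child.
  At T: go right to C.
    C is a leaf — visit C.
Full pre-order sequence: V, E, U, K, G, N, D, W, T, C.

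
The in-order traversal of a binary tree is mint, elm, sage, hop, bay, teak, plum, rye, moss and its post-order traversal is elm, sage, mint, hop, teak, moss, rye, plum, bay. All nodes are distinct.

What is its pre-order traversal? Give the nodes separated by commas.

bay, hop, mint, sage, elm, plum, teak, rye, moss

The last element of post-order is the root; it splits in-order into left and right subtrees.
Root bay: left subtree has 4 nodes {mint, elm, sage, hop}, right has 4 {teak, plum, rye, moss}.
  Root hop: left subtree has 3 nodes {mint, elm, sage}, right has 0 { }.
    Root mint: left subtree has 0 nodes { }, right has 2 {elm, sage}.
      Root sage: left subtree has 1 node {elm}, right has 0 { }.
  Root plum: left subtree has 1 node {teak}, right has 2 {rye, moss}.
    Root rye: left subtree has 0 nodes { }, right has 1 {moss}.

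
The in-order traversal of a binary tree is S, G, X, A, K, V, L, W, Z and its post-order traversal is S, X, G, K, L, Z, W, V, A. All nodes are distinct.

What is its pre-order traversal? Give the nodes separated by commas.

A, G, S, X, V, K, W, L, Z

The last element of post-order is the root; it splits in-order into left and right subtrees.
Root A: left subtree has 3 nodes {S, G, X}, right has 5 {K, V, L, W, Z}.
  Root G: left subtree has 1 node {S}, right has 1 {X}.
  Root V: left subtree has 1 node {K}, right has 3 {L, W, Z}.
    Root W: left subtree has 1 node {L}, right has 1 {Z}.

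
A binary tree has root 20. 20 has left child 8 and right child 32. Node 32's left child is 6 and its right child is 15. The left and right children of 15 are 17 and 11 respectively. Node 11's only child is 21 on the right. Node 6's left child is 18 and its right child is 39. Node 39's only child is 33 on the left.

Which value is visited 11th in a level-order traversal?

21

Level-order visits nodes level by level from the root, left to right within each level.
Level 0: 20
Level 1: 8, 32
Level 2: 6, 15
Level 3: 18, 39, 17, 11
Level 4: 33, 21
Full level-order sequence: 20, 8, 32, 6, 15, 18, 39, 17, 11, 33, 21.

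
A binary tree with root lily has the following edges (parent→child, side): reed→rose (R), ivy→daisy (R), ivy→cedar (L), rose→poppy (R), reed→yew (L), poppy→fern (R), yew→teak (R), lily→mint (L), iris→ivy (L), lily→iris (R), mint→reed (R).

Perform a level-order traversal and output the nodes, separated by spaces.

Level-order visits nodes level by level from the root, left to right within each level.
Level 0: lily
Level 1: mint, iris
Level 2: reed, ivy
Level 3: yew, rose, cedar, daisy
Level 4: teak, poppy
Level 5: fern

lily mint iris reed ivy yew rose cedar daisy teak poppy fern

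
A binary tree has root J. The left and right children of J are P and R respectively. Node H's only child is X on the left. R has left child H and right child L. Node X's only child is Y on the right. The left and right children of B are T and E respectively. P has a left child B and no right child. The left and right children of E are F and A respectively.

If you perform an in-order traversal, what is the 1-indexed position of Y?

In-order visits the left subtree, then the node, then the right subtree.
At J: go left to P.
  At P: go left to B.
    At B: go left to T.
      T is a leaf — visit T.
    Visit B.
    At B: go right to E.
      At E: go left to F.
        F is a leaf — visit F.
      Visit E.
      At E: go right to A.
        A is a leaf — visit A.
  Visit P.
  At P: no right child.
Visit J.
At J: go right to R.
  At R: go left to H.
    At H: go left to X.
      At X: no left child.
      Visit X.
      At X: go right to Y.
        Y is a leaf — visit Y.
    Visit H.
    At H: no right child.
  Visit R.
  At R: go right to L.
    L is a leaf — visit L.
Full in-order sequence: T, B, F, E, A, P, J, X, Y, H, R, L.

9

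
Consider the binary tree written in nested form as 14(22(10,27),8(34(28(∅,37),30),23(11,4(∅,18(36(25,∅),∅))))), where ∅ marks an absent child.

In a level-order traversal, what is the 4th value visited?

10

Level-order visits nodes level by level from the root, left to right within each level.
Level 0: 14
Level 1: 22, 8
Level 2: 10, 27, 34, 23
Level 3: 28, 30, 11, 4
Level 4: 37, 18
Level 5: 36
Level 6: 25
Full level-order sequence: 14, 22, 8, 10, 27, 34, 23, 28, 30, 11, 4, 37, 18, 36, 25.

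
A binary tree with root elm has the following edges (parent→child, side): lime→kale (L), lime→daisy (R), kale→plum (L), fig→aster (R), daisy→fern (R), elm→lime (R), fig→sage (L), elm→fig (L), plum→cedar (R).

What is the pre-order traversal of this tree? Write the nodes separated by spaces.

elm fig sage aster lime kale plum cedar daisy fern

Pre-order visits the node, then its left subtree, then its right subtree.
Visit elm.
At elm: go left to fig.
  Visit fig.
  At fig: go left to sage.
    sage is a leaf — visit sage.
  At fig: go right to aster.
    aster is a leaf — visit aster.
At elm: go right to lime.
  Visit lime.
  At lime: go left to kale.
    Visit kale.
    At kale: go left to plum.
      Visit plum.
      At plum: no left child.
      At plum: go right to cedar.
        cedar is a leaf — visit cedar.
    At kale: no right child.
  At lime: go right to daisy.
    Visit daisy.
    At daisy: no left child.
    At daisy: go right to fern.
      fern is a leaf — visit fern.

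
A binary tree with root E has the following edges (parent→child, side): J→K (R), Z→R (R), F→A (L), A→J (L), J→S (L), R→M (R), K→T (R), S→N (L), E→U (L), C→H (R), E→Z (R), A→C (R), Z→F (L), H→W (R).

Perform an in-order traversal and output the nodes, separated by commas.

U, E, N, S, J, K, T, A, C, H, W, F, Z, R, M

In-order visits the left subtree, then the node, then the right subtree.
At E: go left to U.
  U is a leaf — visit U.
Visit E.
At E: go right to Z.
  At Z: go left to F.
    At F: go left to A.
      At A: go left to J.
        At J: go left to S.
          At S: go left to N.
            N is a leaf — visit N.
          Visit S.
          At S: no right child.
        Visit J.
        At J: go right to K.
          At K: no left child.
          Visit K.
          At K: go right to T.
            T is a leaf — visit T.
      Visit A.
      At A: go right to C.
        At C: no left child.
        Visit C.
        At C: go right to H.
          At H: no left child.
          Visit H.
          At H: go right to W.
            W is a leaf — visit W.
    Visit F.
    At F: no right child.
  Visit Z.
  At Z: go right to R.
    At R: no left child.
    Visit R.
    At R: go right to M.
      M is a leaf — visit M.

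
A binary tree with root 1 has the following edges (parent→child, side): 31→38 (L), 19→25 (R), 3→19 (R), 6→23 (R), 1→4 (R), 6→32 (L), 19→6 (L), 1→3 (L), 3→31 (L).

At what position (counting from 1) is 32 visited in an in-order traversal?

In-order visits the left subtree, then the node, then the right subtree.
At 1: go left to 3.
  At 3: go left to 31.
    At 31: go left to 38.
      38 is a leaf — visit 38.
    Visit 31.
    At 31: no right child.
  Visit 3.
  At 3: go right to 19.
    At 19: go left to 6.
      At 6: go left to 32.
        32 is a leaf — visit 32.
      Visit 6.
      At 6: go right to 23.
        23 is a leaf — visit 23.
    Visit 19.
    At 19: go right to 25.
      25 is a leaf — visit 25.
Visit 1.
At 1: go right to 4.
  4 is a leaf — visit 4.
Full in-order sequence: 38, 31, 3, 32, 6, 23, 19, 25, 1, 4.

4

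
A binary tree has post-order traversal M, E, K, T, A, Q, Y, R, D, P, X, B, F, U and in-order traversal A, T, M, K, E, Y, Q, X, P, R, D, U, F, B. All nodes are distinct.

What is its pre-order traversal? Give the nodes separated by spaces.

The last element of post-order is the root; it splits in-order into left and right subtrees.
Root U: left subtree has 11 nodes {A, T, M, K, E, Y, Q, X, P, R, D}, right has 2 {F, B}.
  Root X: left subtree has 7 nodes {A, T, M, K, E, Y, Q}, right has 3 {P, R, D}.
    Root Y: left subtree has 5 nodes {A, T, M, K, E}, right has 1 {Q}.
      Root A: left subtree has 0 nodes { }, right has 4 {T, M, K, E}.
        Root T: left subtree has 0 nodes { }, right has 3 {M, K, E}.
          Root K: left subtree has 1 node {M}, right has 1 {E}.
    Root P: left subtree has 0 nodes { }, right has 2 {R, D}.
      Root D: left subtree has 1 node {R}, right has 0 { }.
  Root F: left subtree has 0 nodes { }, right has 1 {B}.

U X Y A T K M E Q P D R F B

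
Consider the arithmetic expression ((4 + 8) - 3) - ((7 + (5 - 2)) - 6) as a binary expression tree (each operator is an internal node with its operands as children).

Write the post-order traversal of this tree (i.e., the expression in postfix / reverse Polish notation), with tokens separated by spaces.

Post-order on an expression tree gives postfix notation: for each operator, emit left operand, right operand, then the operator.

4 8 + 3 - 7 5 2 - + 6 - -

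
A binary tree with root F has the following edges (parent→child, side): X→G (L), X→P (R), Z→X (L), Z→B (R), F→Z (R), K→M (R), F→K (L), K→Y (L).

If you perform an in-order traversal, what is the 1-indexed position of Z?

In-order visits the left subtree, then the node, then the right subtree.
At F: go left to K.
  At K: go left to Y.
    Y is a leaf — visit Y.
  Visit K.
  At K: go right to M.
    M is a leaf — visit M.
Visit F.
At F: go right to Z.
  At Z: go left to X.
    At X: go left to G.
      G is a leaf — visit G.
    Visit X.
    At X: go right to P.
      P is a leaf — visit P.
  Visit Z.
  At Z: go right to B.
    B is a leaf — visit B.
Full in-order sequence: Y, K, M, F, G, X, P, Z, B.

8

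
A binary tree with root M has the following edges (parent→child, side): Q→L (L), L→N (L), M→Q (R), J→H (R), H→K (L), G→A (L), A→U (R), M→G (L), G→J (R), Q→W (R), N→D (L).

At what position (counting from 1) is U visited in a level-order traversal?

8

Level-order visits nodes level by level from the root, left to right within each level.
Level 0: M
Level 1: G, Q
Level 2: A, J, L, W
Level 3: U, H, N
Level 4: K, D
Full level-order sequence: M, G, Q, A, J, L, W, U, H, N, K, D.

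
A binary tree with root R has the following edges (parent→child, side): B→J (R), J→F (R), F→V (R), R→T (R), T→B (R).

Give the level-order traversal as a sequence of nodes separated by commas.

Level-order visits nodes level by level from the root, left to right within each level.
Level 0: R
Level 1: T
Level 2: B
Level 3: J
Level 4: F
Level 5: V

R, T, B, J, F, V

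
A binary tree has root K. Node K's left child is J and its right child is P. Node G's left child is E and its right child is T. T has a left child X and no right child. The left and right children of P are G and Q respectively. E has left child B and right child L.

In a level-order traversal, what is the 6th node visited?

Level-order visits nodes level by level from the root, left to right within each level.
Level 0: K
Level 1: J, P
Level 2: G, Q
Level 3: E, T
Level 4: B, L, X
Full level-order sequence: K, J, P, G, Q, E, T, B, L, X.

E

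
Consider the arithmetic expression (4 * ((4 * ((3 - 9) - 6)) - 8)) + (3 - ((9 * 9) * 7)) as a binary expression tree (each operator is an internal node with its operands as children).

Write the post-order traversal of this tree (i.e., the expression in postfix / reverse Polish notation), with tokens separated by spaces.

Post-order on an expression tree gives postfix notation: for each operator, emit left operand, right operand, then the operator.

4 4 3 9 - 6 - * 8 - * 3 9 9 * 7 * - +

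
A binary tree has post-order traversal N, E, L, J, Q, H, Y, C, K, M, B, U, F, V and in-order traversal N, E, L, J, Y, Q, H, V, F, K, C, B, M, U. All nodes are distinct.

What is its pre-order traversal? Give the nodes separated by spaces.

The last element of post-order is the root; it splits in-order into left and right subtrees.
Root V: left subtree has 7 nodes {N, E, L, J, Y, Q, H}, right has 6 {F, K, C, B, M, U}.
  Root Y: left subtree has 4 nodes {N, E, L, J}, right has 2 {Q, H}.
    Root J: left subtree has 3 nodes {N, E, L}, right has 0 { }.
      Root L: left subtree has 2 nodes {N, E}, right has 0 { }.
        Root E: left subtree has 1 node {N}, right has 0 { }.
    Root H: left subtree has 1 node {Q}, right has 0 { }.
  Root F: left subtree has 0 nodes { }, right has 5 {K, C, B, M, U}.
    Root U: left subtree has 4 nodes {K, C, B, M}, right has 0 { }.
      Root B: left subtree has 2 nodes {K, C}, right has 1 {M}.
        Root K: left subtree has 0 nodes { }, right has 1 {C}.

V Y J L E N H Q F U B K C M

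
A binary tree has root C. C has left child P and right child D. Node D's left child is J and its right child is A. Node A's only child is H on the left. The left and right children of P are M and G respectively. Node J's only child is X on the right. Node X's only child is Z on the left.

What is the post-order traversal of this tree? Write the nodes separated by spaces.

M G P Z X J H A D C

Post-order visits the left subtree, then the right subtree, then the node.
At C: go left to P.
  At P: go left to M.
    M is a leaf — visit M.
  At P: go right to G.
    G is a leaf — visit G.
  Visit P.
At C: go right to D.
  At D: go left to J.
    At J: no left child.
    At J: go right to X.
      At X: go left to Z.
        Z is a leaf — visit Z.
      At X: no right child.
      Visit X.
    Visit J.
  At D: go right to A.
    At A: go left to H.
      H is a leaf — visit H.
    At A: no right child.
    Visit A.
  Visit D.
Visit C.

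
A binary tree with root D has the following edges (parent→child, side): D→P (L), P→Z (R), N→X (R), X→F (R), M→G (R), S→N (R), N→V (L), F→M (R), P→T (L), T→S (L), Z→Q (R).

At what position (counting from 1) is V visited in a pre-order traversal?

Pre-order visits the node, then its left subtree, then its right subtree.
Visit D.
At D: go left to P.
  Visit P.
  At P: go left to T.
    Visit T.
    At T: go left to S.
      Visit S.
      At S: no left child.
      At S: go right to N.
        Visit N.
        At N: go left to V.
          V is a leaf — visit V.
        At N: go right to X.
          Visit X.
          At X: no left child.
          At X: go right to F.
            Visit F.
            At F: no left child.
            At F: go right to M.
              Visit M.
              At M: no left child.
              At M: go right to G.
                G is a leaf — visit G.
    At T: no right child.
  At P: go right to Z.
    Visit Z.
    At Z: no left child.
    At Z: go right to Q.
      Q is a leaf — visit Q.
At D: no right child.
Full pre-order sequence: D, P, T, S, N, V, X, F, M, G, Z, Q.

6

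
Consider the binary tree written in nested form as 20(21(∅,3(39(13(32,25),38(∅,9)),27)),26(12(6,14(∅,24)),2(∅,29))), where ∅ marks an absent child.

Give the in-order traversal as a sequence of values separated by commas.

21, 32, 13, 25, 39, 38, 9, 3, 27, 20, 6, 12, 14, 24, 26, 2, 29

In-order visits the left subtree, then the node, then the right subtree.
At 20: go left to 21.
  At 21: no left child.
  Visit 21.
  At 21: go right to 3.
    At 3: go left to 39.
      At 39: go left to 13.
        At 13: go left to 32.
          32 is a leaf — visit 32.
        Visit 13.
        At 13: go right to 25.
          25 is a leaf — visit 25.
      Visit 39.
      At 39: go right to 38.
        At 38: no left child.
        Visit 38.
        At 38: go right to 9.
          9 is a leaf — visit 9.
    Visit 3.
    At 3: go right to 27.
      27 is a leaf — visit 27.
Visit 20.
At 20: go right to 26.
  At 26: go left to 12.
    At 12: go left to 6.
      6 is a leaf — visit 6.
    Visit 12.
    At 12: go right to 14.
      At 14: no left child.
      Visit 14.
      At 14: go right to 24.
        24 is a leaf — visit 24.
  Visit 26.
  At 26: go right to 2.
    At 2: no left child.
    Visit 2.
    At 2: go right to 29.
      29 is a leaf — visit 29.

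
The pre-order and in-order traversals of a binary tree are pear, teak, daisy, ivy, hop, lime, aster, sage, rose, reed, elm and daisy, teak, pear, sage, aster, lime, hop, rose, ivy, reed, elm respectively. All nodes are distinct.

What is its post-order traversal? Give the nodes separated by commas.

The first element of pre-order is the root; it splits in-order into left and right subtrees.
Root pear: left subtree has 2 nodes {daisy, teak}, right has 8 {sage, aster, lime, hop, rose, ivy, reed, elm}.
  Root teak: left subtree has 1 node {daisy}, right has 0 { }.
  Root ivy: left subtree has 5 nodes {sage, aster, lime, hop, rose}, right has 2 {reed, elm}.
    Root hop: left subtree has 3 nodes {sage, aster, lime}, right has 1 {rose}.
      Root lime: left subtree has 2 nodes {sage, aster}, right has 0 { }.
        Root aster: left subtree has 1 node {sage}, right has 0 { }.
    Root reed: left subtree has 0 nodes { }, right has 1 {elm}.

daisy, teak, sage, aster, lime, rose, hop, elm, reed, ivy, pear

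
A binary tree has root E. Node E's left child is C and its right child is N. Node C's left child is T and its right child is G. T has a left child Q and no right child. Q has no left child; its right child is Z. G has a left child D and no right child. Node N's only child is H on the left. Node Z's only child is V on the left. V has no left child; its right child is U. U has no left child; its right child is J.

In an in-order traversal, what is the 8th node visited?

In-order visits the left subtree, then the node, then the right subtree.
At E: go left to C.
  At C: go left to T.
    At T: go left to Q.
      At Q: no left child.
      Visit Q.
      At Q: go right to Z.
        At Z: go left to V.
          At V: no left child.
          Visit V.
          At V: go right to U.
            At U: no left child.
            Visit U.
            At U: go right to J.
              J is a leaf — visit J.
        Visit Z.
        At Z: no right child.
    Visit T.
    At T: no right child.
  Visit C.
  At C: go right to G.
    At G: go left to D.
      D is a leaf — visit D.
    Visit G.
    At G: no right child.
Visit E.
At E: go right to N.
  At N: go left to H.
    H is a leaf — visit H.
  Visit N.
  At N: no right child.
Full in-order sequence: Q, V, U, J, Z, T, C, D, G, E, H, N.

D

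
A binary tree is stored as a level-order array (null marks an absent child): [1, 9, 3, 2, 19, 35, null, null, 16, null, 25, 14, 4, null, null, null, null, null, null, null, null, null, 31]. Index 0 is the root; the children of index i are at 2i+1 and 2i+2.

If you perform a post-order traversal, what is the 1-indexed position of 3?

Post-order visits the left subtree, then the right subtree, then the node.
At 1: go left to 9.
  At 9: go left to 2.
    At 2: no left child.
    At 2: go right to 16.
      16 is a leaf — visit 16.
    Visit 2.
  At 9: go right to 19.
    At 19: no left child.
    At 19: go right to 25.
      At 25: no left child.
      At 25: go right to 31.
        31 is a leaf — visit 31.
      Visit 25.
    Visit 19.
  Visit 9.
At 1: go right to 3.
  At 3: go left to 35.
    At 35: go left to 14.
      14 is a leaf — visit 14.
    At 35: go right to 4.
      4 is a leaf — visit 4.
    Visit 35.
  At 3: no right child.
  Visit 3.
Visit 1.
Full post-order sequence: 16, 2, 31, 25, 19, 9, 14, 4, 35, 3, 1.

10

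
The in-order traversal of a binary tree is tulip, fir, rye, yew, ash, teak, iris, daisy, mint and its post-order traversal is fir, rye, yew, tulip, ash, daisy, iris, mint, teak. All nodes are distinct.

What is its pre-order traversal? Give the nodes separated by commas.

The last element of post-order is the root; it splits in-order into left and right subtrees.
Root teak: left subtree has 5 nodes {tulip, fir, rye, yew, ash}, right has 3 {iris, daisy, mint}.
  Root ash: left subtree has 4 nodes {tulip, fir, rye, yew}, right has 0 { }.
    Root tulip: left subtree has 0 nodes { }, right has 3 {fir, rye, yew}.
      Root yew: left subtree has 2 nodes {fir, rye}, right has 0 { }.
        Root rye: left subtree has 1 node {fir}, right has 0 { }.
  Root mint: left subtree has 2 nodes {iris, daisy}, right has 0 { }.
    Root iris: left subtree has 0 nodes { }, right has 1 {daisy}.

teak, ash, tulip, yew, rye, fir, mint, iris, daisy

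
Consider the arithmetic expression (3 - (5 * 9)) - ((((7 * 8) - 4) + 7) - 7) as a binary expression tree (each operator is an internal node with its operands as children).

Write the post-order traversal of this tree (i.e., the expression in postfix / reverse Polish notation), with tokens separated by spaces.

Post-order on an expression tree gives postfix notation: for each operator, emit left operand, right operand, then the operator.

3 5 9 * - 7 8 * 4 - 7 + 7 - -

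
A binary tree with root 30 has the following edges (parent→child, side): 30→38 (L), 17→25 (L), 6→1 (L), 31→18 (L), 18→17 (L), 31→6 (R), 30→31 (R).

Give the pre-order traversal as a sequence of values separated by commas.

30, 38, 31, 18, 17, 25, 6, 1

Pre-order visits the node, then its left subtree, then its right subtree.
Visit 30.
At 30: go left to 38.
  38 is a leaf — visit 38.
At 30: go right to 31.
  Visit 31.
  At 31: go left to 18.
    Visit 18.
    At 18: go left to 17.
      Visit 17.
      At 17: go left to 25.
        25 is a leaf — visit 25.
      At 17: no right child.
    At 18: no right child.
  At 31: go right to 6.
    Visit 6.
    At 6: go left to 1.
      1 is a leaf — visit 1.
    At 6: no right child.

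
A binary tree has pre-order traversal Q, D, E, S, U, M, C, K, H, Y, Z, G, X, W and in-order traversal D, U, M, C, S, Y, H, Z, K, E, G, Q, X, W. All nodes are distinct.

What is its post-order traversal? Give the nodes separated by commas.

The first element of pre-order is the root; it splits in-order into left and right subtrees.
Root Q: left subtree has 11 nodes {D, U, M, C, S, Y, H, Z, K, E, G}, right has 2 {X, W}.
  Root D: left subtree has 0 nodes { }, right has 10 {U, M, C, S, Y, H, Z, K, E, G}.
    Root E: left subtree has 8 nodes {U, M, C, S, Y, H, Z, K}, right has 1 {G}.
      Root S: left subtree has 3 nodes {U, M, C}, right has 4 {Y, H, Z, K}.
        Root U: left subtree has 0 nodes { }, right has 2 {M, C}.
          Root M: left subtree has 0 nodes { }, right has 1 {C}.
        Root K: left subtree has 3 nodes {Y, H, Z}, right has 0 { }.
          Root H: left subtree has 1 node {Y}, right has 1 {Z}.
  Root X: left subtree has 0 nodes { }, right has 1 {W}.

C, M, U, Y, Z, H, K, S, G, E, D, W, X, Q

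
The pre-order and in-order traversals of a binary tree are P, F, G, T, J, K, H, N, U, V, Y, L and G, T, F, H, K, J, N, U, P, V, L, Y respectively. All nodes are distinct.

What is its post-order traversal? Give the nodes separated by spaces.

The first element of pre-order is the root; it splits in-order into left and right subtrees.
Root P: left subtree has 8 nodes {G, T, F, H, K, J, N, U}, right has 3 {V, L, Y}.
  Root F: left subtree has 2 nodes {G, T}, right has 5 {H, K, J, N, U}.
    Root G: left subtree has 0 nodes { }, right has 1 {T}.
    Root J: left subtree has 2 nodes {H, K}, right has 2 {N, U}.
      Root K: left subtree has 1 node {H}, right has 0 { }.
      Root N: left subtree has 0 nodes { }, right has 1 {U}.
  Root V: left subtree has 0 nodes { }, right has 2 {L, Y}.
    Root Y: left subtree has 1 node {L}, right has 0 { }.

T G H K U N J F L Y V P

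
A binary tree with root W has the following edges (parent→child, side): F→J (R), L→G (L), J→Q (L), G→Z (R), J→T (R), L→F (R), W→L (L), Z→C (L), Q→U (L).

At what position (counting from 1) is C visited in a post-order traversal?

Post-order visits the left subtree, then the right subtree, then the node.
At W: go left to L.
  At L: go left to G.
    At G: no left child.
    At G: go right to Z.
      At Z: go left to C.
        C is a leaf — visit C.
      At Z: no right child.
      Visit Z.
    Visit G.
  At L: go right to F.
    At F: no left child.
    At F: go right to J.
      At J: go left to Q.
        At Q: go left to U.
          U is a leaf — visit U.
        At Q: no right child.
        Visit Q.
      At J: go right to T.
        T is a leaf — visit T.
      Visit J.
    Visit F.
  Visit L.
At W: no right child.
Visit W.
Full post-order sequence: C, Z, G, U, Q, T, J, F, L, W.

1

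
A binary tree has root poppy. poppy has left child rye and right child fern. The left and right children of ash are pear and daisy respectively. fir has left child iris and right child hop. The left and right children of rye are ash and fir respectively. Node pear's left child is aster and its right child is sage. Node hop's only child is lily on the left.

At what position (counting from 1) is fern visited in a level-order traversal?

Level-order visits nodes level by level from the root, left to right within each level.
Level 0: poppy
Level 1: rye, fern
Level 2: ash, fir
Level 3: pear, daisy, iris, hop
Level 4: aster, sage, lily
Full level-order sequence: poppy, rye, fern, ash, fir, pear, daisy, iris, hop, aster, sage, lily.

3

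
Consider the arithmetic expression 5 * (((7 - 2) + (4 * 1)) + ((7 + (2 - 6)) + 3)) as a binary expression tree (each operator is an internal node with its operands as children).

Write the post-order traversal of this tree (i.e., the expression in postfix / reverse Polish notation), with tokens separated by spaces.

5 7 2 - 4 1 * + 7 2 6 - + 3 + + *

Post-order on an expression tree gives postfix notation: for each operator, emit left operand, right operand, then the operator.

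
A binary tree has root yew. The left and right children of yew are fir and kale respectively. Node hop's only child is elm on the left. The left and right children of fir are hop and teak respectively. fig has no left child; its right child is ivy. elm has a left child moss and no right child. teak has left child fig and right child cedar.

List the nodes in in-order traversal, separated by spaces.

moss elm hop fir fig ivy teak cedar yew kale

In-order visits the left subtree, then the node, then the right subtree.
At yew: go left to fir.
  At fir: go left to hop.
    At hop: go left to elm.
      At elm: go left to moss.
        moss is a leaf — visit moss.
      Visit elm.
      At elm: no right child.
    Visit hop.
    At hop: no right child.
  Visit fir.
  At fir: go right to teak.
    At teak: go left to fig.
      At fig: no left child.
      Visit fig.
      At fig: go right to ivy.
        ivy is a leaf — visit ivy.
    Visit teak.
    At teak: go right to cedar.
      cedar is a leaf — visit cedar.
Visit yew.
At yew: go right to kale.
  kale is a leaf — visit kale.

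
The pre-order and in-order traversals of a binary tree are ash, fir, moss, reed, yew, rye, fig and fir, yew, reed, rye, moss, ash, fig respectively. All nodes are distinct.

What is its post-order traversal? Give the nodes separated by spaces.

yew rye reed moss fir fig ash

The first element of pre-order is the root; it splits in-order into left and right subtrees.
Root ash: left subtree has 5 nodes {fir, yew, reed, rye, moss}, right has 1 {fig}.
  Root fir: left subtree has 0 nodes { }, right has 4 {yew, reed, rye, moss}.
    Root moss: left subtree has 3 nodes {yew, reed, rye}, right has 0 { }.
      Root reed: left subtree has 1 node {yew}, right has 1 {rye}.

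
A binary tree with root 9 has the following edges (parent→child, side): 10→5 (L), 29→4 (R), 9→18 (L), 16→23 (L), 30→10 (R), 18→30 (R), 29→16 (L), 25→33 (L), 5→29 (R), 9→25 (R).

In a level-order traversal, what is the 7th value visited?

Level-order visits nodes level by level from the root, left to right within each level.
Level 0: 9
Level 1: 18, 25
Level 2: 30, 33
Level 3: 10
Level 4: 5
Level 5: 29
Level 6: 16, 4
Level 7: 23
Full level-order sequence: 9, 18, 25, 30, 33, 10, 5, 29, 16, 4, 23.

5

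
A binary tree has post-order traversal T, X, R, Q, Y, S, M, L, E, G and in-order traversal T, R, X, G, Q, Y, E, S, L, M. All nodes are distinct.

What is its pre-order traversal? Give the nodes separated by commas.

G, R, T, X, E, Y, Q, L, S, M

The last element of post-order is the root; it splits in-order into left and right subtrees.
Root G: left subtree has 3 nodes {T, R, X}, right has 6 {Q, Y, E, S, L, M}.
  Root R: left subtree has 1 node {T}, right has 1 {X}.
  Root E: left subtree has 2 nodes {Q, Y}, right has 3 {S, L, M}.
    Root Y: left subtree has 1 node {Q}, right has 0 { }.
    Root L: left subtree has 1 node {S}, right has 1 {M}.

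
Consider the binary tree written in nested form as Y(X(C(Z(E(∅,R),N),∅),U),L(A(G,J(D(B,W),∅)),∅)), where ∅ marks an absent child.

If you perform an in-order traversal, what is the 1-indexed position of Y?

8

In-order visits the left subtree, then the node, then the right subtree.
At Y: go left to X.
  At X: go left to C.
    At C: go left to Z.
      At Z: go left to E.
        At E: no left child.
        Visit E.
        At E: go right to R.
          R is a leaf — visit R.
      Visit Z.
      At Z: go right to N.
        N is a leaf — visit N.
    Visit C.
    At C: no right child.
  Visit X.
  At X: go right to U.
    U is a leaf — visit U.
Visit Y.
At Y: go right to L.
  At L: go left to A.
    At A: go left to G.
      G is a leaf — visit G.
    Visit A.
    At A: go right to J.
      At J: go left to D.
        At D: go left to B.
          B is a leaf — visit B.
        Visit D.
        At D: go right to W.
          W is a leaf — visit W.
      Visit J.
      At J: no right child.
  Visit L.
  At L: no right child.
Full in-order sequence: E, R, Z, N, C, X, U, Y, G, A, B, D, W, J, L.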